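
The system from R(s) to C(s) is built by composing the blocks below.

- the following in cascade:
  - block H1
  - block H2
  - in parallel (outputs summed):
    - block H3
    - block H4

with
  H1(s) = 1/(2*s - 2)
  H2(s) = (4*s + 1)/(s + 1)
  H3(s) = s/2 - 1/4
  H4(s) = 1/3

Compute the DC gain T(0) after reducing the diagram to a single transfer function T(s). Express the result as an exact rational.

First reduce the diagram to T(s).

Step 1 - parallel reduction of H3, H4 -> s/2 + 1/12
Step 2 - cascade H1, H2, (H3+H4) -> (24*s^2 + 10*s + 1)/(24*s^2 - 24)
Evaluating the step-2 result (the overall T(s)) at s = 0 gives T(0) = 1/(-24) = -1/24.

Answer: -1/24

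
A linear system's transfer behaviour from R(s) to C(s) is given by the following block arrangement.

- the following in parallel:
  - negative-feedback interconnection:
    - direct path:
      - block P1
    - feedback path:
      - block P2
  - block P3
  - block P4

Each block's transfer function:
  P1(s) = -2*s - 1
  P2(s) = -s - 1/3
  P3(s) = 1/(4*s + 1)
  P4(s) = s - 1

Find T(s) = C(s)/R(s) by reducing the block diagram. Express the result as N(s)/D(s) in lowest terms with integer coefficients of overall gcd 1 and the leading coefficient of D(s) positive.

Step 1. feedback reduction of P1, P2 gives (-6*s - 3)/(6*s^2 + 5*s + 4)
Step 2. sum the parallel branches [P1/(1+P1*P2)], P3, P4, which is the overall transfer function T(s) = C(s)/R(s) in lowest terms

Answer: (24*s^4 + 2*s^3 - 23*s^2 - 30*s - 3)/(24*s^3 + 26*s^2 + 21*s + 4)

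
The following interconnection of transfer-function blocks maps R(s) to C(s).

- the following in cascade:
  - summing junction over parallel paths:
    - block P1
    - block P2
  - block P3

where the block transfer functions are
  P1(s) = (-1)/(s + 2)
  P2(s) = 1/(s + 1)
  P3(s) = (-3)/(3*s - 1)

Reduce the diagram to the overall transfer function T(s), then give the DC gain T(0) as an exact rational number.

Step 1. parallel reduction of P1, P2 = 1/(s^2 + 3*s + 2)
Step 2. reduce the series chain (P1+P2), P3 = (-3)/(3*s^3 + 8*s^2 + 3*s - 2)
Evaluating the step-2 result (the overall T(s)) at s = 0 gives T(0) = -3/(-2) = 3/2.

Hence the answer: 3/2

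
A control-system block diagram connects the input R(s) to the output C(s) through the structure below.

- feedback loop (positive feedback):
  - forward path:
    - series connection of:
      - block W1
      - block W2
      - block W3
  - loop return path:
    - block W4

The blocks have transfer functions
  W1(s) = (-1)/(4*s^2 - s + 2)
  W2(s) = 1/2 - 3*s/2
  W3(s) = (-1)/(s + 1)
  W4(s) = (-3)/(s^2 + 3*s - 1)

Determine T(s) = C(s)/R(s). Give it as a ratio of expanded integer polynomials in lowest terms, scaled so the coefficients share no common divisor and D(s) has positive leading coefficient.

[1] multiply W1, W2, W3 (series) gives (1 - 3*s)/(8*s^3 + 6*s^2 + 2*s + 4)
[2] collapse the loop ((W1*W2*W3) forward, W4 return), which is the overall transfer function T(s) = C(s)/R(s) in lowest terms

Final answer: (-3*s^3 - 8*s^2 + 6*s - 1)/(8*s^5 + 30*s^4 + 12*s^3 + 4*s^2 + s - 1)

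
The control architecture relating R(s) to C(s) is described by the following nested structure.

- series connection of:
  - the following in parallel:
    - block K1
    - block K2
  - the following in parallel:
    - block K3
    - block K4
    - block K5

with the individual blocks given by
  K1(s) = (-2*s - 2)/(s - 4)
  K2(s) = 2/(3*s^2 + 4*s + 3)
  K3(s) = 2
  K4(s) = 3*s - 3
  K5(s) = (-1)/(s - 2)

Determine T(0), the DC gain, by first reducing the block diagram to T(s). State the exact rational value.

The answer is -7/12.

Reasoning:
[1] add K1, K2 (parallel): (-6*s^3 - 14*s^2 - 12*s - 14)/(3*s^3 - 8*s^2 - 13*s - 12)
[2] combine K3, K4, K5 in parallel: (3*s^2 - 7*s + 1)/(s - 2)
[3] cascade (K1+K2), (K3+K4+K5): (-18*s^5 + 56*s^3 + 28*s^2 + 86*s - 14)/(3*s^4 - 14*s^3 + 3*s^2 + 14*s + 24)
DC gain: substitute s = 0 into T(s) from step 3: T(0) = -14/24 = -7/12.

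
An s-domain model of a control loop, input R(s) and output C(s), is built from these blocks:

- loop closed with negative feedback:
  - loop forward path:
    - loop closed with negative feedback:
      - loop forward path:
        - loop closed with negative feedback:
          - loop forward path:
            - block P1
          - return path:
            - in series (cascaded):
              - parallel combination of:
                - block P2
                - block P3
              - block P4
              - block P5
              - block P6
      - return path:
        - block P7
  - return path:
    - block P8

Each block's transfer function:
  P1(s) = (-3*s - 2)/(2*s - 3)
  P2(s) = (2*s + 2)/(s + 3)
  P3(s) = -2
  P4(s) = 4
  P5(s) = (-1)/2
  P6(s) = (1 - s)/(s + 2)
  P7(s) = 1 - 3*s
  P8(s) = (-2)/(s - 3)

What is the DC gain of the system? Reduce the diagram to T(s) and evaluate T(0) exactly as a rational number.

Step 1. add P2, P3 (parallel): (-4)/(s + 3)
Step 2. combine (P2+P3), P4, P5, P6 in series: (8 - 8*s)/(s^2 + 5*s + 6)
Step 3. collapse the loop (P1 forward, ((P2+P3)*P4*P5*P6) return): (-3*s^3 - 17*s^2 - 28*s - 12)/(2*s^3 + 31*s^2 - 11*s - 34)
Step 4. feedback reduction of [P1/(1+P1*((P2+P3)*P4*P5*P6))], P7: (-3*s^3 - 17*s^2 - 28*s - 12)/(9*s^4 + 50*s^3 + 98*s^2 - 3*s - 46)
Step 5. close the feedback loop around [[P1/(1+P1*((P2+P3)*P4*P5*P6))]/(1+[P1/(1+P1*((P2+P3)*P4*P5*P6))]*P7)], P8: (-3*s^4 - 8*s^3 + 23*s^2 + 72*s + 36)/(9*s^5 + 23*s^4 - 46*s^3 - 263*s^2 + 19*s + 162)
DC gain: substitute s = 0 into T(s) from step 5: T(0) = 36/162 = 2/9.

Answer: 2/9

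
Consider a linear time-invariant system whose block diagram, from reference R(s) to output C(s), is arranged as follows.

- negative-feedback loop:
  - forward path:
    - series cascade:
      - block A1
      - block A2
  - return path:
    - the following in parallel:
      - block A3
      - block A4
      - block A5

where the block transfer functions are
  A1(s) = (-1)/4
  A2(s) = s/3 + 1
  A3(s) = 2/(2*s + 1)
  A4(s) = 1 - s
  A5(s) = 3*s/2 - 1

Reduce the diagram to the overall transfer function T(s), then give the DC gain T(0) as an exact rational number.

Step 1: series reduction of A1, A2 = -s/12 - 1/4
Step 2: add A3, A4, A5 (parallel) = (2*s^2 + s + 4)/(4*s + 2)
Step 3: close the feedback loop around (A1*A2), (A3+A4+A5) = (4*s^2 + 14*s + 6)/(2*s^3 + 7*s^2 - 41*s - 12)
Evaluating the step-3 result (the overall T(s)) at s = 0 gives T(0) = 6/(-12) = -1/2.

Therefore the answer is -1/2.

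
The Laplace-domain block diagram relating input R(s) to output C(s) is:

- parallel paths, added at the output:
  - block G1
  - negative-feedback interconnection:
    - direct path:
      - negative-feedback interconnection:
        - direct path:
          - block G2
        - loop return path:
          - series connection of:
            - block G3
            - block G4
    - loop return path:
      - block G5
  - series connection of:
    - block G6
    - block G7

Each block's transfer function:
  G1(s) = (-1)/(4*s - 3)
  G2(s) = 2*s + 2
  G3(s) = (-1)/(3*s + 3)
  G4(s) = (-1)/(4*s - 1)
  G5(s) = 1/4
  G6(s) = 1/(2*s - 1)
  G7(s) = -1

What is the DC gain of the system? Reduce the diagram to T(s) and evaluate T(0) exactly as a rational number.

Step 1 - combine G3, G4 in series gives 1/(12*s^2 + 9*s - 3)
Step 2 - feedback reduction of G2, (G3*G4) gives (24*s^2 + 18*s - 6)/(12*s - 1)
Step 3 - feedback reduction of [G2/(1+G2*(G3*G4))], G5 gives (48*s^2 + 36*s - 12)/(12*s^2 + 33*s - 5)
Step 4 - multiply G6, G7 (series) gives (-1)/(2*s - 1)
Step 5 - reduce the parallel group G1, [[G2/(1+G2*(G3*G4))]/(1+[G2/(1+G2*(G3*G4))]*G5)], (G6*G7) gives (384*s^4 - 264*s^3 - 462*s^2 + 390*s - 56)/(96*s^4 + 144*s^3 - 334*s^2 + 149*s - 15)
The step-5 result is T(s). Setting s = 0: T(0) = -56/(-15) = 56/15.

Therefore the answer is 56/15.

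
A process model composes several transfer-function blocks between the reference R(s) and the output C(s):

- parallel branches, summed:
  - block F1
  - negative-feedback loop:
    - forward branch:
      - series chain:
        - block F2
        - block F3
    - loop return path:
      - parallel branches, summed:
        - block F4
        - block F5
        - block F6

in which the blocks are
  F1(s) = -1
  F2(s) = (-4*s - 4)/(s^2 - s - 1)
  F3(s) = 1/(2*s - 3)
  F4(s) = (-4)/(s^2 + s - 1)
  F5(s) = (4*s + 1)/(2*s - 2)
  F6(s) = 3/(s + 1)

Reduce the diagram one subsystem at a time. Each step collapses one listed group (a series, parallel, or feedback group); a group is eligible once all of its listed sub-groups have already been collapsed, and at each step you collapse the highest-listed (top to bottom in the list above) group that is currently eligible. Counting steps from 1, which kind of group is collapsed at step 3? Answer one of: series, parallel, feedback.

Step 1. reduce the series chain F2, F3
Step 2. parallel reduction of F4, F5, F6
Step 3. feedback reduction of (F2*F3), (F4+F5+F6)
Step 4. sum the parallel branches F1, [(F2*F3)/(1+(F2*F3)*(F4+F5+F6))]
So the answer for step 3 is feedback.

Final answer: feedback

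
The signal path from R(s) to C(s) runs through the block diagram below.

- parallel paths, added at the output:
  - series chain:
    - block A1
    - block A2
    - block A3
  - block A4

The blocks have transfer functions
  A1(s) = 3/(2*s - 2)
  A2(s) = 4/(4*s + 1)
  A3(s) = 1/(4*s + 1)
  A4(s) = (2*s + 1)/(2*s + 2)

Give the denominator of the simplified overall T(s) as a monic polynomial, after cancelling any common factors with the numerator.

Step 1. series reduction of A1, A2, A3; result 6/(16*s^3 - 8*s^2 - 7*s - 1)
Step 2. parallel reduction of (A1*A2*A3), A4; result (32*s^4 - 22*s^2 + 3*s + 11)/(32*s^4 + 16*s^3 - 30*s^2 - 16*s - 2)
Step 2 gives the fully reduced T(s), with no common factor left to cancel. The denominator's leading coefficient is 32, so divide each of its coefficients by 32 to get the monic form.

Hence the answer: s^4 + s^3/2 - 15*s^2/16 - s/2 - 1/16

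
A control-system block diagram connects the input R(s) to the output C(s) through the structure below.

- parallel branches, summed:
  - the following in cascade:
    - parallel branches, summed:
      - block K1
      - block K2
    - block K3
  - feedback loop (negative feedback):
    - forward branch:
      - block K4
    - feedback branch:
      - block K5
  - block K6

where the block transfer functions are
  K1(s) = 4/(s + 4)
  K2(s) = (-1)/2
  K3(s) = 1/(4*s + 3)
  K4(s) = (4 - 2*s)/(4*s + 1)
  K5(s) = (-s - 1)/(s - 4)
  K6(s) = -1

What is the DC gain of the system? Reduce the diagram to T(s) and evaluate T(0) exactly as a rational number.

Step 1. parallel reduction of K1, K2, giving (4 - s)/(2*s + 8)
Step 2. combine (K1+K2), K3 in series, giving (4 - s)/(8*s^2 + 38*s + 24)
Step 3. reduce the feedback loop with forward K4 and return K5, giving (-2*s^2 + 12*s - 16)/(6*s^2 - 17*s - 8)
Step 4. parallel reduction of ((K1+K2)*K3), [K4/(1+K4*K5)], K6, giving (-64*s^4 - 78*s^3 + 887*s^2 + 332*s - 224)/(48*s^4 + 92*s^3 - 566*s^2 - 712*s - 192)
Evaluating the step-4 result (the overall T(s)) at s = 0 gives T(0) = -224/(-192) = 7/6.

Hence the answer: 7/6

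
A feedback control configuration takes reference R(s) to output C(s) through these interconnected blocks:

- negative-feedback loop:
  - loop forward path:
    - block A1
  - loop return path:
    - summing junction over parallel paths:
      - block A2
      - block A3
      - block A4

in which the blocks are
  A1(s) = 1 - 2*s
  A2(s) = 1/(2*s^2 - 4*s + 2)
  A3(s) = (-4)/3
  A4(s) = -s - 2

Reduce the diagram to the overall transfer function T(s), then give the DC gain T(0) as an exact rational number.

[1] parallel reduction of A2, A3, A4; result (-6*s^3 - 8*s^2 + 34*s - 17)/(6*s^2 - 12*s + 6)
[2] collapse the loop (A1 forward, (A2+A3+A4) return); result (-12*s^3 + 30*s^2 - 24*s + 6)/(12*s^4 + 10*s^3 - 70*s^2 + 56*s - 11)
DC gain: substitute s = 0 into T(s) from step 2: T(0) = 6/(-11) = -6/11.

Hence the answer: -6/11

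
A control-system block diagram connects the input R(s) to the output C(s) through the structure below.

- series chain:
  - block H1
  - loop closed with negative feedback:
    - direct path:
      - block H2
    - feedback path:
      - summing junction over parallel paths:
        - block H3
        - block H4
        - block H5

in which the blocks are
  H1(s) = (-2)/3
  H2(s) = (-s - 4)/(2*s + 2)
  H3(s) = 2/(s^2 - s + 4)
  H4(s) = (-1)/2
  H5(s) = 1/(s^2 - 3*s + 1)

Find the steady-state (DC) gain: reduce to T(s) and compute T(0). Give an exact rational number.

[1] reduce the parallel group H3, H4, H5 -> (-s^4 + 4*s^3 - 2*s^2 - s + 8)/(2*s^4 - 8*s^3 + 16*s^2 - 26*s + 8)
[2] collapse the loop (H2 forward, (H3+H4+H5) return) -> (-2*s^5 + 16*s^3 - 38*s^2 + 96*s - 32)/(5*s^5 - 12*s^4 + 2*s^3 - 11*s^2 - 40*s - 16)
[3] series reduction of H1, [H2/(1+H2*(H3+H4+H5))] -> (4*s^5 - 32*s^3 + 76*s^2 - 192*s + 64)/(15*s^5 - 36*s^4 + 6*s^3 - 33*s^2 - 120*s - 48)
DC gain: substitute s = 0 into T(s) from step 3: T(0) = 64/(-48) = -4/3.

Therefore the answer is -4/3.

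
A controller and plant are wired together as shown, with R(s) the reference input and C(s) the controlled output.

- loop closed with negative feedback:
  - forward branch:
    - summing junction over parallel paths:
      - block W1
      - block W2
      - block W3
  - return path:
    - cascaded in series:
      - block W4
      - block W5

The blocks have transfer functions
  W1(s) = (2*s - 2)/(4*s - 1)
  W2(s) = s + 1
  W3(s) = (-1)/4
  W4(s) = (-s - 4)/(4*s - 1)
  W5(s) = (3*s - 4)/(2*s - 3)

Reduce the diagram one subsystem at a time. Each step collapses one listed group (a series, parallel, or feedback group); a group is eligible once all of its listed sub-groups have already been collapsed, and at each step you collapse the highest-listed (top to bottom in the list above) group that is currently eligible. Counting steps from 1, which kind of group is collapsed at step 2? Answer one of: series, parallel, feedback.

The answer is series.

Reasoning:
Step 1: combine W1, W2, W3 in parallel
Step 2: cascade W4, W5
Step 3: close the feedback loop around (W1+W2+W3), (W4*W5)
Step 2 collapses a series group.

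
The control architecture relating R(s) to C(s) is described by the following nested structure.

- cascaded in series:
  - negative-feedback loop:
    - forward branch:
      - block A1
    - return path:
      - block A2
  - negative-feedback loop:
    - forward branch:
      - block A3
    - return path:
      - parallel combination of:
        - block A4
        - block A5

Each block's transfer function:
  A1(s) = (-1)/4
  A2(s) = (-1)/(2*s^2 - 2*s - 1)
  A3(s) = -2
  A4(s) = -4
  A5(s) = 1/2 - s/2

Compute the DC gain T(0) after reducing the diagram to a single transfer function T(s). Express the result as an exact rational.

Step 1 - collapse the loop (A1 forward, A2 return) -> (-2*s^2 + 2*s + 1)/(8*s^2 - 8*s - 3)
Step 2 - combine A4, A5 in parallel -> -s/2 - 7/2
Step 3 - feedback reduction of A3, (A4+A5) -> (-2)/(s + 8)
Step 4 - series reduction of [A1/(1+A1*A2)], [A3/(1+A3*(A4+A5))] -> (4*s^2 - 4*s - 2)/(8*s^3 + 56*s^2 - 67*s - 24)
Evaluating the step-4 result (the overall T(s)) at s = 0 gives T(0) = -2/(-24) = 1/12.

Final answer: 1/12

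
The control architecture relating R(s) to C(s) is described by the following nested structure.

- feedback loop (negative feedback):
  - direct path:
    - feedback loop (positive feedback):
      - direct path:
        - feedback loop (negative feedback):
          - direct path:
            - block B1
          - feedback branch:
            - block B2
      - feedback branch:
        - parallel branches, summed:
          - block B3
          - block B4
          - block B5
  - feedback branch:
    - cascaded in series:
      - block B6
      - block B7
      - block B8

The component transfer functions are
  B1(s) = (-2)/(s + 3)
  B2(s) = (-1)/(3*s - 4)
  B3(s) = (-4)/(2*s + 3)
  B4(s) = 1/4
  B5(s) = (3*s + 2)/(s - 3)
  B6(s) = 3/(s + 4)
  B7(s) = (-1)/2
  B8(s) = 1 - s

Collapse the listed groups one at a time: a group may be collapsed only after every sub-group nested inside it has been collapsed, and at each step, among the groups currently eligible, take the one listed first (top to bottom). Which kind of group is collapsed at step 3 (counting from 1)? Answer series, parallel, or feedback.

The answer is feedback.

Reasoning:
[1] feedback reduction of B1, B2
[2] reduce the parallel group B3, B4, B5
[3] feedback reduction of [B1/(1+B1*B2)], (B3+B4+B5)
[4] cascade B6, B7, B8
[5] apply the feedback formula to [[B1/(1+B1*B2)]/(1-[B1/(1+B1*B2)]*(B3+B4+B5))], (B6*B7*B8)
Step 3 collapses a feedback group.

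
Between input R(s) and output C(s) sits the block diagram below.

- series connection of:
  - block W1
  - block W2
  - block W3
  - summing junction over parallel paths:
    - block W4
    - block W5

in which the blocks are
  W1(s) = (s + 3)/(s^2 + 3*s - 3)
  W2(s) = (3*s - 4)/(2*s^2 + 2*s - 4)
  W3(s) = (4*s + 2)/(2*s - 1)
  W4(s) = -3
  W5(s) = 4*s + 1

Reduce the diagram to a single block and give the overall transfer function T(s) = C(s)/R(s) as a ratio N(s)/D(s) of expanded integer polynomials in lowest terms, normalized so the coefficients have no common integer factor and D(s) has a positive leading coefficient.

The answer is (12*s^3 + 26*s^2 - 38*s - 24)/(s^4 + 4*s^3 - 2*s^2 - 9*s + 6).

Reasoning:
Step 1: add W4, W5 (parallel), giving 4*s - 2
Step 2: combine W1, W2, W3, (W4+W5) in series, giving the overall T(s)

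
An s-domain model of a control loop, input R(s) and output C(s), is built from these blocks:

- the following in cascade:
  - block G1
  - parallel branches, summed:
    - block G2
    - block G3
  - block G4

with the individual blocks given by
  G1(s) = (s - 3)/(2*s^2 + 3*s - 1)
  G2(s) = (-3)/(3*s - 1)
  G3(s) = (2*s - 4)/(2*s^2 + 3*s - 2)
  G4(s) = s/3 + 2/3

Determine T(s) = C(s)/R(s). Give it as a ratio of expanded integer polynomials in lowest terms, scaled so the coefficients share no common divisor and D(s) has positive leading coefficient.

1. sum the parallel branches G2, G3: (10 - 23*s)/(6*s^3 + 7*s^2 - 9*s + 2)
2. series reduction of G1, (G2+G3), G4, giving the overall T(s)

Hence the answer: (-23*s^2 + 79*s - 30)/(36*s^4 + 24*s^3 - 57*s^2 + 24*s - 3)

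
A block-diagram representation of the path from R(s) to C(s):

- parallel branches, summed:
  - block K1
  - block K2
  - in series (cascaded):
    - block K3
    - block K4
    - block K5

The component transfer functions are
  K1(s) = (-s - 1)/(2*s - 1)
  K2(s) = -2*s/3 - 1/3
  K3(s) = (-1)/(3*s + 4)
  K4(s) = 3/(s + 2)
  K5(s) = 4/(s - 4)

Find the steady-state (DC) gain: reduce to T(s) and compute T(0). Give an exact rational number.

Step 1. cascade K3, K4, K5 -> (-12)/(3*s^3 - 2*s^2 - 32*s - 32)
Step 2. add K1, K2, (K3*K4*K5) (parallel) -> (-12*s^5 - s^4 + 128*s^3 + 228*s^2 + 88*s + 100)/(18*s^4 - 21*s^3 - 186*s^2 - 96*s + 96)
Evaluating the step-2 result (the overall T(s)) at s = 0 gives T(0) = 100/96 = 25/24.

Therefore the answer is 25/24.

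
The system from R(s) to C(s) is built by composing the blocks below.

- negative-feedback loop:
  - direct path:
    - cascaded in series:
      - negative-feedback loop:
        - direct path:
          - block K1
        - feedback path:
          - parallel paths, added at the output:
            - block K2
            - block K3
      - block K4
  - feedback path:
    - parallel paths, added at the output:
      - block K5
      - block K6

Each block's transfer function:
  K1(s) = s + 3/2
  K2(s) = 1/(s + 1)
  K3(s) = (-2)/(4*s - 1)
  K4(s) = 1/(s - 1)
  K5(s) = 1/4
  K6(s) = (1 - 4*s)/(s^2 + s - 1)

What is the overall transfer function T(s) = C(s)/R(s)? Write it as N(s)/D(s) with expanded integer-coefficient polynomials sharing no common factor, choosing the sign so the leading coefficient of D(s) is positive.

1. reduce the parallel group K2, K3, giving (2*s - 3)/(4*s^2 + 3*s - 1)
2. apply the feedback formula to K1, (K2+K3), giving (8*s^3 + 18*s^2 + 7*s - 3)/(12*s^2 + 6*s - 11)
3. cascade [K1/(1+K1*(K2+K3))], K4, giving (8*s^3 + 18*s^2 + 7*s - 3)/(12*s^3 - 6*s^2 - 17*s + 11)
4. parallel reduction of K5, K6, giving (s^2 - 15*s + 3)/(4*s^2 + 4*s - 4)
5. close the feedback loop around ([K1/(1+K1*(K2+K3))]*K4), (K5+K6): this yields T(s), and no further normalization is needed

Answer: (32*s^5 + 104*s^4 + 68*s^3 - 56*s^2 - 40*s + 12)/(56*s^5 - 78*s^4 - 379*s^3 - 54*s^2 + 178*s - 53)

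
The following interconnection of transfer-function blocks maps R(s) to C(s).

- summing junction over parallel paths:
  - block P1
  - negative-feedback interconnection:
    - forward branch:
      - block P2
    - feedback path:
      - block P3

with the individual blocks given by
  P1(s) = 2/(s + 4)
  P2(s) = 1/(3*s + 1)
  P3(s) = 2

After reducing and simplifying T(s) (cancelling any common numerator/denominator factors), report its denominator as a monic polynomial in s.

Answer: s^2 + 5*s + 4

Working:
Step 1: reduce the feedback loop with forward P2 and return P3 = 1/(3*s + 3)
Step 2: add P1, [P2/(1+P2*P3)] (parallel) = (7*s + 10)/(3*s^2 + 15*s + 12)
Step 2 gives the fully reduced T(s), with no common factor left to cancel. The denominator's leading coefficient is 3, so divide each of its coefficients by 3 to get the monic form.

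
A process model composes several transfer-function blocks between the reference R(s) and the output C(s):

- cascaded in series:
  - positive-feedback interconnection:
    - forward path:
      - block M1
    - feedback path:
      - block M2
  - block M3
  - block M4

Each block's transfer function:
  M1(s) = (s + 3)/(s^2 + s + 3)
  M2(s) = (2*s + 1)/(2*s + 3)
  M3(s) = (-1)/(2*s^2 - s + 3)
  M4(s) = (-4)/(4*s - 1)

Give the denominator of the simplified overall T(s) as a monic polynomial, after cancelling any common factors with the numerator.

Step 1: collapse the loop (M1 forward, M2 return) gives (2*s^2 + 9*s + 9)/(2*s^3 + 3*s^2 + 2*s + 6)
Step 2: cascade [M1/(1-M1*M2)], M3, M4 gives (8*s^2 + 36*s + 36)/(16*s^6 + 12*s^5 + 24*s^4 + 69*s^3 - 19*s^2 + 72*s - 18)
That last expression is T(s), already simplified. Scaling its denominator by 1/16 (the reciprocal of the leading coefficient) yields the monic denominator.

Therefore the answer is s^6 + 3*s^5/4 + 3*s^4/2 + 69*s^3/16 - 19*s^2/16 + 9*s/2 - 9/8.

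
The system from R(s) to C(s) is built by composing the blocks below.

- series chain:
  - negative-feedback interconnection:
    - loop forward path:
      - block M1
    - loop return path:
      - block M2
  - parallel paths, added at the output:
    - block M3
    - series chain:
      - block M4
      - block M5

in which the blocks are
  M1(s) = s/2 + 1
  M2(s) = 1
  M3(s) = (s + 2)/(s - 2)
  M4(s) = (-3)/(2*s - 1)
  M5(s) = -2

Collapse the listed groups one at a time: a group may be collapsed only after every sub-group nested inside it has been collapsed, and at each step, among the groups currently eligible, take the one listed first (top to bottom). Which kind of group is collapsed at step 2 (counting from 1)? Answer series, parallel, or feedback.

Step 1 - close the feedback loop around M1, M2
Step 2 - reduce the series chain M4, M5
Step 3 - reduce the parallel group M3, (M4*M5)
Step 4 - cascade [M1/(1+M1*M2)], (M3+(M4*M5))
Step 2: series.

Hence the answer: series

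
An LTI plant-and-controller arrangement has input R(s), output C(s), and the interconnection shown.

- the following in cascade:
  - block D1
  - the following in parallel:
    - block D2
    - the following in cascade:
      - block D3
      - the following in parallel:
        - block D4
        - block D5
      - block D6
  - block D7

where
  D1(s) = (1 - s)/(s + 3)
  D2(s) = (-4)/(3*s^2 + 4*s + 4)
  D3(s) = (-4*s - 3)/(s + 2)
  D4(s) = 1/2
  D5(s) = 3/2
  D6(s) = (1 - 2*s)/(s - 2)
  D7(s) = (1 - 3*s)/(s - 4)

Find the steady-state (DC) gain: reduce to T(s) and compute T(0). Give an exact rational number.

(1) reduce the parallel group D4, D5 -> 2
(2) cascade D3, (D4+D5), D6 -> (16*s^2 + 4*s - 6)/(s^2 - 4)
(3) sum the parallel branches D2, (D3*(D4+D5)*D6) -> (48*s^4 + 76*s^3 + 58*s^2 - 8*s - 8)/(3*s^4 + 4*s^3 - 8*s^2 - 16*s - 16)
(4) multiply D1, (D2+(D3*(D4+D5)*D6)), D7 (series) -> (144*s^6 + 36*s^5 - 82*s^4 - 180*s^3 + 66*s^2 + 24*s - 8)/(3*s^6 + s^5 - 48*s^4 - 56*s^3 + 96*s^2 + 208*s + 192)
That last expression is T(s); at s = 0 only the constant terms survive, so T(0) = -8/192 = -1/24.

Final answer: -1/24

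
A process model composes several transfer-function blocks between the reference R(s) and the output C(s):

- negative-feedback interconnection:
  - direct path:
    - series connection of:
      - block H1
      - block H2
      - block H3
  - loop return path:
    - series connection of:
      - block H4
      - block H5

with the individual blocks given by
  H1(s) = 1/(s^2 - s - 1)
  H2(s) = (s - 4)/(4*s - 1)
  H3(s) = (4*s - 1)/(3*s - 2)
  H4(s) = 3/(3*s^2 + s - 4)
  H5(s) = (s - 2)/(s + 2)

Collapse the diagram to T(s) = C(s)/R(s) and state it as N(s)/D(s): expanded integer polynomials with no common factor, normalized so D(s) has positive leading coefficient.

First reduce the diagram to T(s).

(1) combine H1, H2, H3 in series gives (s - 4)/(3*s^3 - 5*s^2 - s + 2)
(2) cascade H4, H5 gives (3*s - 6)/(3*s^3 + 7*s^2 - 2*s - 8)
(3) reduce the feedback loop with forward (H1*H2*H3) and return (H4*H5), which is the overall transfer function T(s) = C(s)/R(s) in lowest terms

Answer: (3*s^4 - 5*s^3 - 30*s^2 + 32)/(9*s^6 + 6*s^5 - 44*s^4 - 15*s^3 + 59*s^2 - 14*s + 8)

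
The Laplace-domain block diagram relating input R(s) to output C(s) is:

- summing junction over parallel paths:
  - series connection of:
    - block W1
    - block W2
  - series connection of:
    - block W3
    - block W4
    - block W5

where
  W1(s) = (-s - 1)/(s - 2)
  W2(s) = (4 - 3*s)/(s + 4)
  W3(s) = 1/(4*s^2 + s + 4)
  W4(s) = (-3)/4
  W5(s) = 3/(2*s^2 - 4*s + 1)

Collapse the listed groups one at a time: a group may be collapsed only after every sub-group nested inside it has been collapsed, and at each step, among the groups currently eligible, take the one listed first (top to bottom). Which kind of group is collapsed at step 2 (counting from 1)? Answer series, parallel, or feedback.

(1) series reduction of W1, W2
(2) multiply W3, W4, W5 (series)
(3) sum the parallel branches (W1*W2), (W3*W4*W5)
At step 2 the group reduced is series.

Final answer: series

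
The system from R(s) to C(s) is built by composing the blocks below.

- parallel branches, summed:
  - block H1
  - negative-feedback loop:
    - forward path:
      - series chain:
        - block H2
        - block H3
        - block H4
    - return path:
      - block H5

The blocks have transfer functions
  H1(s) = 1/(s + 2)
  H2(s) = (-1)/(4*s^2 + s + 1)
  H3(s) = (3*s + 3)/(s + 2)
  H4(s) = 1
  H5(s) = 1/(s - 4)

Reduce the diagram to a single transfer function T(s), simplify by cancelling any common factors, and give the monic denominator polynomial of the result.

Answer: s^5 + s^4/4 - 47*s^3/4 - 79*s^2/4 - 37*s/4 - 11/2

Working:
[1] reduce the series chain H2, H3, H4, giving (-3*s - 3)/(4*s^3 + 9*s^2 + 3*s + 2)
[2] apply the feedback formula to (H2*H3*H4), H5, giving (-3*s^2 + 9*s + 12)/(4*s^4 - 7*s^3 - 33*s^2 - 13*s - 11)
[3] reduce the parallel group H1, [(H2*H3*H4)/(1+(H2*H3*H4)*H5)], giving (4*s^4 - 10*s^3 - 30*s^2 + 17*s + 13)/(4*s^5 + s^4 - 47*s^3 - 79*s^2 - 37*s - 22)
The result of step 3 is T(s) in lowest terms. Its denominator has leading coefficient 4; dividing the denominator through by 4 makes it monic.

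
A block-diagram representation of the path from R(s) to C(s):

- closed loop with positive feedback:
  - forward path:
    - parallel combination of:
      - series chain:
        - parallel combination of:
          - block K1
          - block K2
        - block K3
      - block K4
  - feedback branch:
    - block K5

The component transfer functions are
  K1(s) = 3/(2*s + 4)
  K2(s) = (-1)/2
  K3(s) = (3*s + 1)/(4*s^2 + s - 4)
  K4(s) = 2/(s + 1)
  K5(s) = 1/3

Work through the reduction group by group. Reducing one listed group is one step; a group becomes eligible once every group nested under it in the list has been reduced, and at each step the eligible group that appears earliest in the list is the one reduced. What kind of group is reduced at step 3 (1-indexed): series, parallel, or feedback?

Reducing step by step:

Step 1 - sum the parallel branches K1, K2
Step 2 - reduce the series chain (K1+K2), K3
Step 3 - parallel reduction of ((K1+K2)*K3), K4
Step 4 - apply the feedback formula to (((K1+K2)*K3)+K4), K5
At step 3 the group reduced is parallel.

Answer: parallel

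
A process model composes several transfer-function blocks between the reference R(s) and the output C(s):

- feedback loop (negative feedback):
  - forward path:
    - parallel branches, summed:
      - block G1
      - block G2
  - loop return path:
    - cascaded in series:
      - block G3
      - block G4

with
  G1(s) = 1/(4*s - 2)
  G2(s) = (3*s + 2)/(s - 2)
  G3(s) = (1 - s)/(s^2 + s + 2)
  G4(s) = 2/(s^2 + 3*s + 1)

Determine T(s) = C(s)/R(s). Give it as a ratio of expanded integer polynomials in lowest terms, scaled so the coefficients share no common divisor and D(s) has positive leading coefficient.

The answer is (12*s^6 + 51*s^5 + 78*s^4 + 78*s^3 + 9*s^2 - 36*s - 12)/(4*s^6 + 6*s^5 - 12*s^4 - 40*s^3 - 20*s^2 + 26*s - 4).

Reasoning:
Step 1. add G1, G2 (parallel); result (12*s^2 + 3*s - 6)/(4*s^2 - 10*s + 4)
Step 2. combine G3, G4 in series; result (2 - 2*s)/(s^4 + 4*s^3 + 6*s^2 + 7*s + 2)
Step 3. close the feedback loop around (G1+G2), (G3*G4): this yields T(s), and no further normalization is needed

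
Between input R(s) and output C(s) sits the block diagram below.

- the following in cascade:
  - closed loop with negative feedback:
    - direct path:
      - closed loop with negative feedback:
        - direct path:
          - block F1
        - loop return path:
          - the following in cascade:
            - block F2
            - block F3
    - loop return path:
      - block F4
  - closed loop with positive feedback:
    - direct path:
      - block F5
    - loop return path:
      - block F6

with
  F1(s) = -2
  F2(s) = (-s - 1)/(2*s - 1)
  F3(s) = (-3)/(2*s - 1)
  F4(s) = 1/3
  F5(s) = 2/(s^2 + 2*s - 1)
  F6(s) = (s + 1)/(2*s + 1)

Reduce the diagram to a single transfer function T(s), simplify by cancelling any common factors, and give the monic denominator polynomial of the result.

First reduce the diagram to T(s).

(1) combine F2, F3 in series: (3*s + 3)/(4*s^2 - 4*s + 1)
(2) feedback reduction of F1, (F2*F3): (-8*s^2 + 8*s - 2)/(4*s^2 - 10*s - 5)
(3) feedback reduction of [F1/(1+F1*(F2*F3))], F4: (-24*s^2 + 24*s - 6)/(4*s^2 - 22*s - 17)
(4) close the feedback loop around F5, F6: (4*s + 2)/(2*s^3 + 5*s^2 - 2*s - 3)
(5) series reduction of [[F1/(1+F1*(F2*F3))]/(1+[F1/(1+F1*(F2*F3))]*F4)], [F5/(1-F5*F6)]: (-96*s^3 + 48*s^2 + 24*s - 12)/(8*s^5 - 24*s^4 - 152*s^3 - 53*s^2 + 100*s + 51)
That last expression is T(s), already simplified. Scaling its denominator by 1/8 (the reciprocal of the leading coefficient) yields the monic denominator.

Answer: s^5 - 3*s^4 - 19*s^3 - 53*s^2/8 + 25*s/2 + 51/8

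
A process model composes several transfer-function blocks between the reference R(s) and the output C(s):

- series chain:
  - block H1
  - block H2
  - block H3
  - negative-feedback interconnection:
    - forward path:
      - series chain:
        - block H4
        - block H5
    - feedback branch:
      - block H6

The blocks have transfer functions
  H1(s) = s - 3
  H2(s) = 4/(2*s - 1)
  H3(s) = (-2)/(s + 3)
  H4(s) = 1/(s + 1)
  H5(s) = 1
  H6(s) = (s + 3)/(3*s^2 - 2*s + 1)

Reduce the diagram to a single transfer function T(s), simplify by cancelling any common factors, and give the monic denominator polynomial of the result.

Step 1: combine H4, H5 in series gives 1/(s + 1)
Step 2: collapse the loop ((H4*H5) forward, H6 return) gives (3*s^2 - 2*s + 1)/(3*s^3 + s^2 + 4)
Step 3: reduce the series chain H1, H2, H3, [(H4*H5)/(1+(H4*H5)*H6)] gives (-24*s^3 + 88*s^2 - 56*s + 24)/(6*s^5 + 17*s^4 - 4*s^3 + 5*s^2 + 20*s - 12)
That last expression is T(s), already simplified. Scaling its denominator by 1/6 (the reciprocal of the leading coefficient) yields the monic denominator.

Hence the answer: s^5 + 17*s^4/6 - 2*s^3/3 + 5*s^2/6 + 10*s/3 - 2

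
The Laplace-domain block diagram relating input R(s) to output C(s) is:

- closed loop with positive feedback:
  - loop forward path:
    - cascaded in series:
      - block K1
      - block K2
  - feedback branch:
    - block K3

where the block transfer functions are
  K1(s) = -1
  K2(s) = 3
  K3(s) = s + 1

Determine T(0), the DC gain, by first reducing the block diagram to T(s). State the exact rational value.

The answer is -3/4.

Reasoning:
Step 1: series reduction of K1, K2 gives -3
Step 2: apply the feedback formula to (K1*K2), K3 gives (-3)/(3*s + 4)
That last expression is T(s); at s = 0 only the constant terms survive, so T(0) = -3/4.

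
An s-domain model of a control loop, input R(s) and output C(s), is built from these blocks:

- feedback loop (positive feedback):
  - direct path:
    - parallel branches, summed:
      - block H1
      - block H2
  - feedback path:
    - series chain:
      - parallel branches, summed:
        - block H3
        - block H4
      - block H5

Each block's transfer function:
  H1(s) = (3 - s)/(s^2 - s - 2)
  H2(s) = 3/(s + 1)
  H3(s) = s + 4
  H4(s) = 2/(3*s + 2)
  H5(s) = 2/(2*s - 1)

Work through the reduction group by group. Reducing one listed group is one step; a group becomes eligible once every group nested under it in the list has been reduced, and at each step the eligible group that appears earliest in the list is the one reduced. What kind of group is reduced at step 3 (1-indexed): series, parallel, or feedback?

[1] parallel reduction of H1, H2
[2] parallel reduction of H3, H4
[3] series reduction of (H3+H4), H5
[4] collapse the loop ((H1+H2) forward, ((H3+H4)*H5) return)
Step 3 collapses a series group.

Therefore the answer is series.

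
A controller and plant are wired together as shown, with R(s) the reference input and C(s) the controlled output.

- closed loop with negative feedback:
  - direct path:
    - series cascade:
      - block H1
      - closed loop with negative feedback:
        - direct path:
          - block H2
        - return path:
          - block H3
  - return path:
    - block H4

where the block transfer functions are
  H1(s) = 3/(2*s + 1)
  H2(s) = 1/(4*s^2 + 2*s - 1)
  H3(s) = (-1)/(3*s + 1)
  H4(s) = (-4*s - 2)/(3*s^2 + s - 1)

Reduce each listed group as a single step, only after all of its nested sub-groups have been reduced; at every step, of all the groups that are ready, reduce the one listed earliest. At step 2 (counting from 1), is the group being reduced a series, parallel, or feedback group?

Step 1. feedback reduction of H2, H3
Step 2. multiply H1, [H2/(1+H2*H3)] (series)
Step 3. close the feedback loop around (H1*[H2/(1+H2*H3)]), H4
Step 2 collapses a series group.

Answer: series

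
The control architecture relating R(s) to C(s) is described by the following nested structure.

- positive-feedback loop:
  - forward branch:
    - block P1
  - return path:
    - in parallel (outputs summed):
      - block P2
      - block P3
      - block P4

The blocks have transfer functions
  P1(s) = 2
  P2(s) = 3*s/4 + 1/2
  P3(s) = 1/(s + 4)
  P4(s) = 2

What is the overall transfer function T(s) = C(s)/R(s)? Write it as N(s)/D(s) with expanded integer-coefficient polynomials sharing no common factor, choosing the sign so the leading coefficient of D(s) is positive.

(1) combine P2, P3, P4 in parallel: (3*s^2 + 22*s + 44)/(4*s + 16)
(2) close the feedback loop around P1, (P2+P3+P4), which is the overall transfer function T(s) = C(s)/R(s) in lowest terms

Final answer: (-4*s - 16)/(3*s^2 + 20*s + 36)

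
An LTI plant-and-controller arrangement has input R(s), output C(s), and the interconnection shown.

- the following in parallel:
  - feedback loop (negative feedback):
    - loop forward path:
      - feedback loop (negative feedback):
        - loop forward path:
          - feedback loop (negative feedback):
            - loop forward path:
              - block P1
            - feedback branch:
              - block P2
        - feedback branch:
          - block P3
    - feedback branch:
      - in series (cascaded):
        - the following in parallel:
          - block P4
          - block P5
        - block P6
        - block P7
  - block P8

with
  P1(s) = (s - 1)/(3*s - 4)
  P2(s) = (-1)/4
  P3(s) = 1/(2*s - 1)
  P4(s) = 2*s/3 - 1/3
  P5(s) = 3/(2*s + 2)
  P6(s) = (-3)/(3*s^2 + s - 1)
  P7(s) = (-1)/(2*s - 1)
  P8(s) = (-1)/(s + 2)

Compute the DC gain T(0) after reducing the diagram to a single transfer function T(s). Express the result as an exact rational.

First reduce the diagram to T(s).

Step 1. close the feedback loop around P1, P2; result (4*s - 4)/(11*s - 15)
Step 2. feedback reduction of [P1/(1+P1*P2)], P3; result (8*s^2 - 12*s + 4)/(22*s^2 - 37*s + 11)
Step 3. sum the parallel branches P4, P5; result (4*s^2 + 2*s + 7)/(6*s + 6)
Step 4. combine (P4+P5), P6, P7 in series; result (4*s^2 + 2*s + 7)/(12*s^4 + 10*s^3 - 8*s^2 - 4*s + 2)
Step 5. apply the feedback formula to [[P1/(1+P1*P2)]/(1+[P1/(1+P1*P2)]*P3)], ((P4+P5)*P6*P7); result (24*s^5 - 4*s^4 - 36*s^3 + 8*s^2 + 12*s - 4)/(66*s^5 - 23*s^4 - 107*s^3 + 18*s^2 + 47*s - 25)
Step 6. add [[[P1/(1+P1*P2)]/(1+[P1/(1+P1*P2)]*P3)]/(1+[[P1/(1+P1*P2)]/(1+[P1/(1+P1*P2)]*P3)]*((P4+P5)*P6*P7))], P8 (parallel); result (24*s^6 - 22*s^5 - 21*s^4 + 43*s^3 + 10*s^2 - 27*s + 17)/(66*s^6 + 109*s^5 - 153*s^4 - 196*s^3 + 83*s^2 + 69*s - 50)
Evaluating the step-6 result (the overall T(s)) at s = 0 gives T(0) = 17/(-50) = -17/50.

Answer: -17/50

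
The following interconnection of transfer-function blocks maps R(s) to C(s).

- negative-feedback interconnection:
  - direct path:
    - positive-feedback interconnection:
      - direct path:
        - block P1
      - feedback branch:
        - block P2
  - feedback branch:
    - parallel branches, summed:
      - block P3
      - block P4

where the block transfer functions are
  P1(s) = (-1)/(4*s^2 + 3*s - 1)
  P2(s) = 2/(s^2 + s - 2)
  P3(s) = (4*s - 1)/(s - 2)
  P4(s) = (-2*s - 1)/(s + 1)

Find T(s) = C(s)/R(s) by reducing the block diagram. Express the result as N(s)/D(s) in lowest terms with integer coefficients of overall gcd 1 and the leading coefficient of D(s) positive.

1. reduce the feedback loop with forward P1 and return P2, giving (-s^2 - s + 2)/(4*s^4 + 7*s^3 - 6*s^2 - 7*s + 4)
2. sum the parallel branches P3, P4, giving (2*s^2 + 6*s + 1)/(s^2 - s - 2)
3. apply the feedback formula to [P1/(1-P1*P2)], (P3+P4) - this is the overall T(s), already in the required normalized form

Answer: (-s^4 + 5*s^2 - 4)/(4*s^6 + 3*s^5 - 23*s^4 - 23*s^3 + 20*s^2 + 21*s - 6)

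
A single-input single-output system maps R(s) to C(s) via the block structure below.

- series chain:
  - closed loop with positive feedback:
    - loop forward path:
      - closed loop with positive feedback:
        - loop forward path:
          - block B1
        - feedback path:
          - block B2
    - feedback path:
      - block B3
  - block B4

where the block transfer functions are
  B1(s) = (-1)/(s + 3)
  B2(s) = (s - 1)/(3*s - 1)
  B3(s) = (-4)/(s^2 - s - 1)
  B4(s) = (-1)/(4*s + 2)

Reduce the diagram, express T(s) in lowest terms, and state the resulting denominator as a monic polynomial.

Answer: s^5 + 5*s^4/2 - 13*s^3/3 - 25*s^2/3 - s/6 + 4/3

Working:
1. feedback reduction of B1, B2 gives (1 - 3*s)/(3*s^2 + 9*s - 4)
2. close the feedback loop around [B1/(1-B1*B2)], B3 gives (-3*s^3 + 4*s^2 + 2*s - 1)/(3*s^4 + 6*s^3 - 16*s^2 - 17*s + 8)
3. cascade [[B1/(1-B1*B2)]/(1-[B1/(1-B1*B2)]*B3)], B4 gives (3*s^3 - 4*s^2 - 2*s + 1)/(12*s^5 + 30*s^4 - 52*s^3 - 100*s^2 - 2*s + 16)
No further cancellation is possible in the step-3 result, so that is T(s). Its denominator becomes monic after dividing by the leading coefficient 12.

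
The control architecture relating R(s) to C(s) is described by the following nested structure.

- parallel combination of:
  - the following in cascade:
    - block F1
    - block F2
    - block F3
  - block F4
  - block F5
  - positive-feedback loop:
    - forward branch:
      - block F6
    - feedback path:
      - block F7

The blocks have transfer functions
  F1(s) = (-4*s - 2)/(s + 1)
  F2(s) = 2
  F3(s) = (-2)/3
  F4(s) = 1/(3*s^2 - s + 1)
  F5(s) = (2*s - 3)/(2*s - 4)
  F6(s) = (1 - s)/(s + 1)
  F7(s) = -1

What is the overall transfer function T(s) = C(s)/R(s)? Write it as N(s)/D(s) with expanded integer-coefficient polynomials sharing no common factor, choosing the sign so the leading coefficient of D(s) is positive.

[1] combine F1, F2, F3 in series = (16*s + 8)/(3*s + 3)
[2] apply the feedback formula to F6, F7 = 1/2 - s/2
[3] parallel reduction of (F1*F2*F3), F4, F5, [F6/(1-F6*F7)]; the result is T(s) itself (integer coefficients, no common factor, positive leading denominator coefficient)

Final answer: (-9*s^5 + 135*s^4 - 191*s^3 - 43*s^2 - 7*s - 59)/(18*s^4 - 24*s^3 - 24*s^2 + 6*s - 12)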